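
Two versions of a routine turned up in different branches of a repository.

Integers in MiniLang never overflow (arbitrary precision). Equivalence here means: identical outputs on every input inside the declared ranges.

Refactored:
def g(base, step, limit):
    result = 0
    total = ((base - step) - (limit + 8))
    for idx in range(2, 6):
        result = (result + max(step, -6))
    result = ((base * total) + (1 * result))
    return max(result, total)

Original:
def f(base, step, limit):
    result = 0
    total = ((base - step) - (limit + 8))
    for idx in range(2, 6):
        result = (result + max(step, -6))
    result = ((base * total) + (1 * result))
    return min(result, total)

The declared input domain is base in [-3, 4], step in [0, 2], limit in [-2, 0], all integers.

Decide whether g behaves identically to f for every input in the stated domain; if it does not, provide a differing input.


base=-3, step=0, limit=-2 yields -9 from f but 27 from g.
verdict: not equivalent; witness: base=-3, step=0, limit=-2


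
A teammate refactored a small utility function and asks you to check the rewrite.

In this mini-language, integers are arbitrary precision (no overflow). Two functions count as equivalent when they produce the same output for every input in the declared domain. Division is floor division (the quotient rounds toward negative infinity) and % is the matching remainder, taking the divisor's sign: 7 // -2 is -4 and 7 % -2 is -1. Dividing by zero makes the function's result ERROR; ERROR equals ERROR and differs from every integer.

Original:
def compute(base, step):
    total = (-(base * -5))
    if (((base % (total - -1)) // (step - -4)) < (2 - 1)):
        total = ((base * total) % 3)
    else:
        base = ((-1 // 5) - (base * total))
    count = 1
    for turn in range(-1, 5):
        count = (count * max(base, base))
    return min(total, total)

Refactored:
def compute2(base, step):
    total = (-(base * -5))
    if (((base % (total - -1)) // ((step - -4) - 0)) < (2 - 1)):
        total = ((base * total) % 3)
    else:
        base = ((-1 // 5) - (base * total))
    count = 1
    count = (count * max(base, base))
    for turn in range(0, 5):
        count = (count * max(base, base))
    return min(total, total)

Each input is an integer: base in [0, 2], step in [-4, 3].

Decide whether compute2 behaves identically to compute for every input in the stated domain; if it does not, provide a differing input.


Equivalent — the differences include arithmetic usage differs; and statement counts differ; and loop structure differs; and min/max/abs usage differs; and constant usage differs, yet no declared input distinguishes the two.
As a probe, take base=0, step=3: compute runs total = 0; (((base % (total - -1)) // (step - -4)) < (2 - 1)) -> true; total = 0; count = 1; [turn=-1]; count = 0; [turn=0]; count = 0; [turn=1]; count = 0; [turn=2]; count = 0; [turn=3]; count = 0; [turn=4]; count = 0; return 0; compute2 runs total = 0; (((base % (total - -1)) // ((step - -4) - 0)) < (2 - 1)) -> true; total = 0; count = 1; count = 0; [turn=0]; count = 0; [turn=1]; count = 0; [turn=2]; count = 0; [turn=3]; count = 0; [turn=4]; count = 0; return 0; both end at 0.
An exhaustive pass over the 24 declared inputs shows identical outputs.
verdict: equivalent


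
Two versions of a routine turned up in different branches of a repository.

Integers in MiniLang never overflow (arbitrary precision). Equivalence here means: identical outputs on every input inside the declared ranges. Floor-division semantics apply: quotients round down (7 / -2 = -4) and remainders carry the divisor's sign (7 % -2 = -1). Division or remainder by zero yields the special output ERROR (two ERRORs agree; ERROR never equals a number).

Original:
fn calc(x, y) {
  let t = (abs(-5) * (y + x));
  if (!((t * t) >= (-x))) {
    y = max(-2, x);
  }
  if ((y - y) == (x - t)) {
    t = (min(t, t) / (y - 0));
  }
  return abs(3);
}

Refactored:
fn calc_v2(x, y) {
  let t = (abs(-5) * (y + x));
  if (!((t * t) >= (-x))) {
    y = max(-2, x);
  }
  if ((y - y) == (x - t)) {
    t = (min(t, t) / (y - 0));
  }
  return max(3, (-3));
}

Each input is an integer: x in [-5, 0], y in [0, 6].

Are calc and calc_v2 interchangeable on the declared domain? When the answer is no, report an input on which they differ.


This is a faithful refactor — constant usage differs; min/max/abs usage differs, but the computed results match everywhere.
Tracing x=-3, y=2: calc: t becomes -5; next (!((t * t) >= (-x))) evaluates to false; next ((y - y) == (x - t)) evaluates to false; next final value 3 | calc_v2: t becomes -5; next (!((t * t) >= (-x))) evaluates to false; next ((y - y) == (x - t)) evaluates to false; next final value 3 — matching result 3.
Across all 42 domain points the two functions coincide.
verdict: equivalent


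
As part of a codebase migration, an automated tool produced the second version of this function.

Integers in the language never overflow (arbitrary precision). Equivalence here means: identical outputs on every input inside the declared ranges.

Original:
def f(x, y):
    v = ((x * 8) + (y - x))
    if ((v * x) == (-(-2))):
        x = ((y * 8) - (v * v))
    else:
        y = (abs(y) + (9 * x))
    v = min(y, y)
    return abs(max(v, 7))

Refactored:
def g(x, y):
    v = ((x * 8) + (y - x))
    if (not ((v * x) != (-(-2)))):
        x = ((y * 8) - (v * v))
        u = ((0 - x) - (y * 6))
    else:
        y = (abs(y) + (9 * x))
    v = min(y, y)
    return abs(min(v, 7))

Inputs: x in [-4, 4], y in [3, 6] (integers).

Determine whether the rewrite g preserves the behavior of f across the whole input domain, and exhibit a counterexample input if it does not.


Evaluate both at x=-4, y=3.
f: v=-25, then ((v * x) == (-(-2))) is false, then y=-33, then v=-33, then returns 7
g: v=-25, then (not ((v * x) != (-(-2)))) is false, then y=-33, then v=-33, then returns 33
7 against 33: the behavior changed.
verdict: not equivalent; witness: x=-4, y=3


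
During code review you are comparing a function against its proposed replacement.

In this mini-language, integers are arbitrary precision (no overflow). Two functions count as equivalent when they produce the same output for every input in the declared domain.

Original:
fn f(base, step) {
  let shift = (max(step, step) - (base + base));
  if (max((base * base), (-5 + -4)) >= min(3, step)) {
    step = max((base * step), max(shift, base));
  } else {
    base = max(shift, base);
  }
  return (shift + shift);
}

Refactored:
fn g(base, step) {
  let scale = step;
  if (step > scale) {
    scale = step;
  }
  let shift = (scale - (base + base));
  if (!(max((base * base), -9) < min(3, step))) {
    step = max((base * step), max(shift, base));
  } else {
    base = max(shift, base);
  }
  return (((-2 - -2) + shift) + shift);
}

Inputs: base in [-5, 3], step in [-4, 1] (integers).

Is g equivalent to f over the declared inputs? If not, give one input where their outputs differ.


Behavior is preserved: although branching structure differs, and boolean connective usage differs, and constant usage differs, and statement counts differ, and local variable names differ, and comparison usage differs, and min/max/abs usage differs, and arithmetic usage differs, the outputs never diverge.
Spot check at base=1, step=-1 — f: shift := -3 | (max((base * base), (-5 + -4)) >= min(3, step)): true | step := 1 | result -6. g: scale := -1 | (step > scale): false | shift := -3 | (!(max((base * base), -9) < min(3, step))): true | step := 1 | result -6. Both give -6.
Across all 54 domain points the two functions coincide.
verdict: equivalent


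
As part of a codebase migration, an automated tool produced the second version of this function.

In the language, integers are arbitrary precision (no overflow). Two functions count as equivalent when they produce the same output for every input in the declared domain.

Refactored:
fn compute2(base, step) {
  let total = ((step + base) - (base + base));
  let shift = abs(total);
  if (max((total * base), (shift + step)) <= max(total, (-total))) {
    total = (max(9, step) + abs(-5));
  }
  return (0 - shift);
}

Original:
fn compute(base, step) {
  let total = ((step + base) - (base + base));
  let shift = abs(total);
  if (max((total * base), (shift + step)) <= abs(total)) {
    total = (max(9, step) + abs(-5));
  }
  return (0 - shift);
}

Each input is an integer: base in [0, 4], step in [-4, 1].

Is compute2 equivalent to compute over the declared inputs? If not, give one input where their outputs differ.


Equivalent — the differences include min/max/abs usage differs, yet no declared input distinguishes the two.
One worked example (base=4, step=-2) — compute: total becomes -6; next shift becomes 6; next (max((total * base), (shift + step)) <= abs(total)) evaluates to true; next total becomes 14; next final value -6; compute2: total becomes -6; next shift becomes 6; next (max((total * base), (shift + step)) <= max(total, (-total))) evaluates to true; next total becomes 14; next final value -6; agreement on -6.
Across all 30 domain points the two functions coincide.
verdict: equivalent


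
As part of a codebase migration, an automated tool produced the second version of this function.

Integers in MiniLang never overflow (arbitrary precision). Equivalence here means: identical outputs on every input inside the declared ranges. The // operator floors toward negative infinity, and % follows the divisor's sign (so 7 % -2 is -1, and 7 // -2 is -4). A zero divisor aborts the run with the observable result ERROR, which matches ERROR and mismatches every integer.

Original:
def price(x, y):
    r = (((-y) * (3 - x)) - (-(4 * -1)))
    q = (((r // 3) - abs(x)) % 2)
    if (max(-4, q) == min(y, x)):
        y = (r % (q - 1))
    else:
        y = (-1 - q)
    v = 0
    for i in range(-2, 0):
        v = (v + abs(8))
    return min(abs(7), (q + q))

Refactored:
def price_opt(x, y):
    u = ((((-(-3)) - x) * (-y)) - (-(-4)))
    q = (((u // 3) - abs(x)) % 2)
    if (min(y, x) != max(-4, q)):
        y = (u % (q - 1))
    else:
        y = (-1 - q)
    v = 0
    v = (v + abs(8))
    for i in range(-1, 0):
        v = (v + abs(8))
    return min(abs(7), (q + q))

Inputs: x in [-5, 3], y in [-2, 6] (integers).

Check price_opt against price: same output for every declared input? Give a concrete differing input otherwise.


Evaluate both at x=-5, y=-2.
price: r = 12; q = 1; (max(-4, q) == min(y, x)) -> false; y = -2; v = 0; [i=-2]; v = 8; [i=-1]; v = 16; return 2
price_opt: u = 12; q = 1; (min(y, x) != max(-4, q)) -> true; division by zero -> ERROR
2 != ERROR, so the rewrite changes behavior.
verdict: not equivalent; witness: x=-5, y=-2


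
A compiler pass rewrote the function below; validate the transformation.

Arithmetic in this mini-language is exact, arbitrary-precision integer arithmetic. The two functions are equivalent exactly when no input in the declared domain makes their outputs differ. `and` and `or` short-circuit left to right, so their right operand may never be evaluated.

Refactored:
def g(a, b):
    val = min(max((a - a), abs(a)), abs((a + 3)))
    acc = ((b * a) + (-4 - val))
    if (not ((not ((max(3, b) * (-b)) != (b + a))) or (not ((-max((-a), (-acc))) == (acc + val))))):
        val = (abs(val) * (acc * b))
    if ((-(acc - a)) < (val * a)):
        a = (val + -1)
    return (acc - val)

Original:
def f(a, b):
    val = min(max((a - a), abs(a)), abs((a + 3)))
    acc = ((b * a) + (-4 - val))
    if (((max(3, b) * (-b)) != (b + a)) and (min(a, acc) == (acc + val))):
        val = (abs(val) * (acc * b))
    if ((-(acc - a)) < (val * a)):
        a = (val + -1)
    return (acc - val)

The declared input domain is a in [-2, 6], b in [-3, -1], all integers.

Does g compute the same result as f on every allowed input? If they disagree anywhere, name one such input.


The two are interchangeable: min/max/abs usage differs, boolean connective usage differs, and every declared input agrees.
Tracing a=2, b=-3: f: val becomes 2; next acc becomes -12; next (((max(3, b) * (-b)) != (b + a)) and (min(a, acc) == (acc + val))) evaluates to false; next ((-(acc - a)) < (val * a)) evaluates to false; next final value -14 | g: val becomes 2; next acc becomes -12; next (not ((not ((max(3, b) * (-b)) != (b + a))) or (not ((-max((-a), (-acc))) == (acc + val))))) evaluates to false; next ((-(acc - a)) < (val * a)) evaluates to false; next final value -14 — matching result -14.
An exhaustive pass over the 27 declared inputs shows identical outputs.
verdict: equivalent


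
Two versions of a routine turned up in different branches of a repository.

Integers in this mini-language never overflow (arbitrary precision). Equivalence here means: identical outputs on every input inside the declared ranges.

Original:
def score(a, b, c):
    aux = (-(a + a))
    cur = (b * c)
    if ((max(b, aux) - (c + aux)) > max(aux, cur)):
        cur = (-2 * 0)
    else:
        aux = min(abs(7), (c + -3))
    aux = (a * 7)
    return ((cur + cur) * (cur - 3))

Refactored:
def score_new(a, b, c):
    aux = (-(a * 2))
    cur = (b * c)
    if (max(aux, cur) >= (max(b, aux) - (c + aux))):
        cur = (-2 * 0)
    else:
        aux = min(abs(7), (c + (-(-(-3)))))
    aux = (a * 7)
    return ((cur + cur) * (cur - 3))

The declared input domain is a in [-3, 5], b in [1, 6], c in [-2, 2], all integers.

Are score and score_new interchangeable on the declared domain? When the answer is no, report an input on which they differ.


Try a=-3, b=1, c=-2.
score: aux = 6; cur = -2; ((max(b, aux) - (c + aux)) > max(aux, cur)) -> false; aux = -5; aux = -21; return 20
score_new: aux = 6; cur = -2; (max(aux, cur) >= (max(b, aux) - (c + aux))) -> true; cur = 0; aux = -21; return 0
20 against 0: the behavior changed.
verdict: not equivalent; witness: a=-3, b=1, c=-2


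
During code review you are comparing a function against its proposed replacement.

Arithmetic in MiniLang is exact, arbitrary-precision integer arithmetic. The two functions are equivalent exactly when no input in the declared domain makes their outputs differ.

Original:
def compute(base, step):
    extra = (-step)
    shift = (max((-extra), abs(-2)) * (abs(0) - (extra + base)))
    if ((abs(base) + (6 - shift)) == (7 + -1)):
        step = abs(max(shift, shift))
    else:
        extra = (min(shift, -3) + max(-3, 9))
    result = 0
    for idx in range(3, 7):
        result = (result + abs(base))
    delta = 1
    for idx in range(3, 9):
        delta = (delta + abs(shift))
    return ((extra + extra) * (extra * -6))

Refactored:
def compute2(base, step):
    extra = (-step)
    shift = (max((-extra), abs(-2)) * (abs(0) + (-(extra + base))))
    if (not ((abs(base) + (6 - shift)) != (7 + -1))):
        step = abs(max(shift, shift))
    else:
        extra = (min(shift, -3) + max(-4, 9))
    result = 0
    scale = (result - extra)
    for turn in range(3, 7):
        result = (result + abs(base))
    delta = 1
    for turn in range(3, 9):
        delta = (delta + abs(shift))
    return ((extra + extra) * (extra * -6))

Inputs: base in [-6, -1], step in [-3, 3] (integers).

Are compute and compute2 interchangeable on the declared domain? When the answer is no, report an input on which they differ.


The edit looks behavioral (`-3` became `-4`), but over these ranges it never changes the outcome; all 42 inputs agree.
verdict: equivalent


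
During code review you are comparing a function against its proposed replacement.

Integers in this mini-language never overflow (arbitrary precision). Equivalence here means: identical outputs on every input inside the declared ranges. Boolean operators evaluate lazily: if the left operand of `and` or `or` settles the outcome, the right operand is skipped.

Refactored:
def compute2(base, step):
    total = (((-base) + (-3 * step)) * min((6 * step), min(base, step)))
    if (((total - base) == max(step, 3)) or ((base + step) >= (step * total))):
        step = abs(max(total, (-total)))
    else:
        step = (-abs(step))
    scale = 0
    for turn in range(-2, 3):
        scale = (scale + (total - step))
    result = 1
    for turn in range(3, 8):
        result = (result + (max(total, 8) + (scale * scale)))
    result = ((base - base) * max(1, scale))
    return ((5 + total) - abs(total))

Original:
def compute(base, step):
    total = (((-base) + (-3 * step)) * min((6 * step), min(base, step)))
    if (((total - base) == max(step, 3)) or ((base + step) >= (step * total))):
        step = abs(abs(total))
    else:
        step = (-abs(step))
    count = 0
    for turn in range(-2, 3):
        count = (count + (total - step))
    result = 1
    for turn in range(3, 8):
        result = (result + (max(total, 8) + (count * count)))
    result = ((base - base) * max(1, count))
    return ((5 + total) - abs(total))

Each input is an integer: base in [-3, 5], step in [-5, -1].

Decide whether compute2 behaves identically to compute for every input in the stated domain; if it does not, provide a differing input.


Differences: local variable names differ, min/max/abs usage differs — yet all 45 inputs agree.
verdict: equivalent


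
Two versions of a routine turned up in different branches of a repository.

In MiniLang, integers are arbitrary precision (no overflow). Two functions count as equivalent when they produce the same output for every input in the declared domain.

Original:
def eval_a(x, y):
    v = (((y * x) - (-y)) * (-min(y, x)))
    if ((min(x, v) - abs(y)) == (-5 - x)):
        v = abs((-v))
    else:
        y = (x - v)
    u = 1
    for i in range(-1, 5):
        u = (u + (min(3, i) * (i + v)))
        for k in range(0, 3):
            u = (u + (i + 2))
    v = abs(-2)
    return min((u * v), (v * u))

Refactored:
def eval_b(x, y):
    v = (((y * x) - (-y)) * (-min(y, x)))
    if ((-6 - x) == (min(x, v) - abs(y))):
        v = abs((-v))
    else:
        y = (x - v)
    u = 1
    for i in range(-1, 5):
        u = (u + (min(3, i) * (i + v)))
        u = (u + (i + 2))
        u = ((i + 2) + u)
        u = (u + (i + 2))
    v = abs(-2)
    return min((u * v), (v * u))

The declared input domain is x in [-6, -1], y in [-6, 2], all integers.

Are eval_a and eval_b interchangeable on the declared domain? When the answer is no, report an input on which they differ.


At x=-2, y=1: eval_a gives 214, eval_b gives 150.
verdict: not equivalent; witness: x=-2, y=1


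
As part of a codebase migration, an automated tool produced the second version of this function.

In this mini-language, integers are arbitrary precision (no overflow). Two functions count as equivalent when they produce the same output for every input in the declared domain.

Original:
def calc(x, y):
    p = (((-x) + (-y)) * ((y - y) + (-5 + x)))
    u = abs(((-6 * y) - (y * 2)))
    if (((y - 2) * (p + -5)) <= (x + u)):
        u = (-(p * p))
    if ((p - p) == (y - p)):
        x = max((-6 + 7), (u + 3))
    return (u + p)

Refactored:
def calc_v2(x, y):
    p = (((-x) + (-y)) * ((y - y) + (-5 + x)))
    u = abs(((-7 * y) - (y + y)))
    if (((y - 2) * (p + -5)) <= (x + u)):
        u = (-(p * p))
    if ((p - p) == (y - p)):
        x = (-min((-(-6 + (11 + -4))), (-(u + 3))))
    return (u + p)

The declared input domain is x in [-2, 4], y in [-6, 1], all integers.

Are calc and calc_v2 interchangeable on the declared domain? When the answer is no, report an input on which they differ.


Try x=-2, y=-6.
calc: p = -56; u = 48; (((y - 2) * (p + -5)) <= (x + u)) -> false; ((p - p) == (y - p)) -> false; return -8
calc_v2: p = -56; u = 54; (((y - 2) * (p + -5)) <= (x + u)) -> false; ((p - p) == (y - p)) -> false; return -2
-8 vs -2 — the two versions disagree here.
verdict: not equivalent; witness: x=-2, y=-6


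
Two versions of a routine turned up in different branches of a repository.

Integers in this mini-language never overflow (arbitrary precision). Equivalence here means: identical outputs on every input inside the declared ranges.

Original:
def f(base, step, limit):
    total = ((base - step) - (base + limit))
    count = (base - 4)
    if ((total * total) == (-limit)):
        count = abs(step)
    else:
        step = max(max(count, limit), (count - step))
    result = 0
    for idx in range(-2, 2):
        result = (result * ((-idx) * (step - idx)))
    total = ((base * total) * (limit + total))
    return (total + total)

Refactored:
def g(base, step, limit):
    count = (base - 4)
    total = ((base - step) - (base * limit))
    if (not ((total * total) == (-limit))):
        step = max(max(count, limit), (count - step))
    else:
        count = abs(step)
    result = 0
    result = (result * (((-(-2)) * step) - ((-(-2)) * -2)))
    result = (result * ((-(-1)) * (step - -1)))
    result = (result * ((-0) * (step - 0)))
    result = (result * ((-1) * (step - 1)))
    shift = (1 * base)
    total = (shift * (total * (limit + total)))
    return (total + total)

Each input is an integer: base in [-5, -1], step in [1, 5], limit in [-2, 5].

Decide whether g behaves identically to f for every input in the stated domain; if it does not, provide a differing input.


Try base=-5, step=1, limit=-2.
f: total=1, then count=-9, then ((total * total) == (-limit)) is false, then step=-2, then result=0, then (idx=-2), then result=0, then (idx=-1), then result=0, then (idx=0), then result=0, then (idx=1), then result=0, then total=5, then returns 10
g: count=-9, then total=-16, then (not ((total * total) == (-limit))) is true, then step=-2, then result=0, then result=0, then result=0, then result=0, then result=0, then shift=-5, then total=-1440, then returns -2880
10 against -2880: the behavior changed.
verdict: not equivalent; witness: base=-5, step=1, limit=-2


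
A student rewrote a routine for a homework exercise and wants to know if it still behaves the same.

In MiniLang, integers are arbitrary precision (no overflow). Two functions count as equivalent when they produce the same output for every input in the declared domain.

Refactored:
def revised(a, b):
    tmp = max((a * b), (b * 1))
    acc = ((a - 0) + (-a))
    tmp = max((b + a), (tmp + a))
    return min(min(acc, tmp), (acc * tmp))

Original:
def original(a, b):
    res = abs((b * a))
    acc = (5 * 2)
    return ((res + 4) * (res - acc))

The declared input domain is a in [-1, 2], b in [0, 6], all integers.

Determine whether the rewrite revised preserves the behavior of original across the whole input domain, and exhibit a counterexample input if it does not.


There is a counterexample at a=-1, b=0: -40 on one side, -1 on the other.
original: res becomes 0; next acc becomes 10; next final value -40
revised: tmp becomes 0; next acc becomes 0; next tmp becomes -1; next final value -1
verdict: not equivalent; witness: a=-1, b=0


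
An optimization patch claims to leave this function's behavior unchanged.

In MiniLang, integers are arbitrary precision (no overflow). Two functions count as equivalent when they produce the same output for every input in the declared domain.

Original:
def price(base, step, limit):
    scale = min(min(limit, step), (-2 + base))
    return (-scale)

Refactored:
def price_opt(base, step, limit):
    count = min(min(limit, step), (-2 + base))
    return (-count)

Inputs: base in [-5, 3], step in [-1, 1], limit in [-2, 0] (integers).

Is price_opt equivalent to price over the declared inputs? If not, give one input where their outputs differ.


Equivalent — the differences include local variable names differ, yet no declared input distinguishes the two.
As a probe, take base=-3, step=-1, limit=-1: price runs scale becomes -5; next final value 5; price_opt runs count becomes -5; next final value 5; both end at 5.
Sweeping the whole domain (81 inputs) finds no disagreement.
verdict: equivalent


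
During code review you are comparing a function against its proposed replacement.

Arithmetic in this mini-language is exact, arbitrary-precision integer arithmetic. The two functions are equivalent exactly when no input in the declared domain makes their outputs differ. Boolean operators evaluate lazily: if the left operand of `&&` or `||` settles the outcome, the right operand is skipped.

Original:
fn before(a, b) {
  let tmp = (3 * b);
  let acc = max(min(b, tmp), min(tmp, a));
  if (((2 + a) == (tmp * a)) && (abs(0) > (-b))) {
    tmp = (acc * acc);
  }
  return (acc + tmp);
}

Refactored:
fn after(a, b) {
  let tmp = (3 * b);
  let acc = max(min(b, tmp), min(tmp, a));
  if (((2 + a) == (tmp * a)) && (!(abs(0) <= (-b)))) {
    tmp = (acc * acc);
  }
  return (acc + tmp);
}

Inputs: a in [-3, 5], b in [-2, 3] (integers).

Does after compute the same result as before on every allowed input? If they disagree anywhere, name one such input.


This is a faithful refactor — comparison usage differs; and boolean connective usage differs, but the computed results match everywhere.
As a probe, take a=-1, b=-2: before runs tmp := -6 | acc := -6 | (((2 + a) == (tmp * a)) && (abs(0) > (-b))): false | result -12; after runs tmp := -6 | acc := -6 | (((2 + a) == (tmp * a)) && (!(abs(0) <= (-b)))): false | result -12; both end at -12.
An exhaustive pass over the 54 declared inputs shows identical outputs.
verdict: equivalent


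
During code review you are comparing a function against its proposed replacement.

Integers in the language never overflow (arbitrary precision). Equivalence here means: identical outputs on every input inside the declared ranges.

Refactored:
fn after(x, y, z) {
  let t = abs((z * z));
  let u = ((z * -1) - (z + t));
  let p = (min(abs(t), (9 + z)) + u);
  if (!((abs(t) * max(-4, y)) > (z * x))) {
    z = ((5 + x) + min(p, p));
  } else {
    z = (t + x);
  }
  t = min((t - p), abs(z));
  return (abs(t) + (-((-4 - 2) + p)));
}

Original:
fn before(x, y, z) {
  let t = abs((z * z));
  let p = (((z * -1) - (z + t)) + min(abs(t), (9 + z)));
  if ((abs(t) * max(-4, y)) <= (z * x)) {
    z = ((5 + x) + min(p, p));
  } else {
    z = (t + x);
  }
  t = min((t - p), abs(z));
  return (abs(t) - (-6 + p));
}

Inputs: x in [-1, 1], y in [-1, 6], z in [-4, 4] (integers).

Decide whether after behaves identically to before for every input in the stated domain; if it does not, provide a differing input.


The two versions differ — the changes include local variable names differ; constant usage differs; boolean connective usage differs; comparison usage differs; arithmetic usage differs; statement counts differ.
Tracing x=0, y=1, z=3: before: t := 9 | p := -6 | ((abs(t) * max(-4, y)) <= (z * x)): false | z := 9 | t := 9 | result 21 | after: t := 9 | u := -15 | p := -6 | (!((abs(t) * max(-4, y)) > (z * x))): false | z := 9 | t := 9 | result 21 — matching result 21.
Sweeping the whole domain (216 inputs) finds no disagreement.
verdict: equivalent


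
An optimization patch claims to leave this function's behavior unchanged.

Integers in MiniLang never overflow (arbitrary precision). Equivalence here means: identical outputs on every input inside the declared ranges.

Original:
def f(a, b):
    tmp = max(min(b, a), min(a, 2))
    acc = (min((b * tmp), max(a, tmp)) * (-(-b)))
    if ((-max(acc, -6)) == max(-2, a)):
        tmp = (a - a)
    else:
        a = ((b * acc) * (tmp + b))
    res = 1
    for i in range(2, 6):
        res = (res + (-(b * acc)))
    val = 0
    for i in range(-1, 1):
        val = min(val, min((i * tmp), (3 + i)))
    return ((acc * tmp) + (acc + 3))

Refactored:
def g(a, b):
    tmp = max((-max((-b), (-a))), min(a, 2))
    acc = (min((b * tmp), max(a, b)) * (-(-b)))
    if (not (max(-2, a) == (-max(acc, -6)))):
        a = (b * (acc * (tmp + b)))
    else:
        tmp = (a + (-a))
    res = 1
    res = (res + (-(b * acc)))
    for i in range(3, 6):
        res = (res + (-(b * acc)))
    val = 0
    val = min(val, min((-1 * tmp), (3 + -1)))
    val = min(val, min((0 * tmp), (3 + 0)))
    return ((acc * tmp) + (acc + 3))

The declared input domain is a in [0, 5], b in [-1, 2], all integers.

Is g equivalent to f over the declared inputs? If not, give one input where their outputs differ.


a=1, b=2 yields 7 from f but 11 from g.
verdict: not equivalent; witness: a=1, b=2


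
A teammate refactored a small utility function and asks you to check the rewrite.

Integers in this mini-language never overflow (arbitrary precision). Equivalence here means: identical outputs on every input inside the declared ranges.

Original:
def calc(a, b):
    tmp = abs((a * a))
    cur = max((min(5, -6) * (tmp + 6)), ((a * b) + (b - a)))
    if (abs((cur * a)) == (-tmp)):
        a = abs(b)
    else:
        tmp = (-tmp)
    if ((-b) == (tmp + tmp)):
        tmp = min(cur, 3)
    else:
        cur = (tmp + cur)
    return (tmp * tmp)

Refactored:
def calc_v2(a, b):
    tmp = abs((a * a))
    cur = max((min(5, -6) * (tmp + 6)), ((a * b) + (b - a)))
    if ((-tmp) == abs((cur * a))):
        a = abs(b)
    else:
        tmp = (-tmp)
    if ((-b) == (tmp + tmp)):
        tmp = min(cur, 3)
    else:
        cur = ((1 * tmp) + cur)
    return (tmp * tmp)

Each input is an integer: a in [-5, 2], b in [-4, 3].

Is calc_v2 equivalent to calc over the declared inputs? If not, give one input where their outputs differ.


Differences: arithmetic usage differs; constant usage differs — yet all 64 inputs agree.
verdict: equivalent


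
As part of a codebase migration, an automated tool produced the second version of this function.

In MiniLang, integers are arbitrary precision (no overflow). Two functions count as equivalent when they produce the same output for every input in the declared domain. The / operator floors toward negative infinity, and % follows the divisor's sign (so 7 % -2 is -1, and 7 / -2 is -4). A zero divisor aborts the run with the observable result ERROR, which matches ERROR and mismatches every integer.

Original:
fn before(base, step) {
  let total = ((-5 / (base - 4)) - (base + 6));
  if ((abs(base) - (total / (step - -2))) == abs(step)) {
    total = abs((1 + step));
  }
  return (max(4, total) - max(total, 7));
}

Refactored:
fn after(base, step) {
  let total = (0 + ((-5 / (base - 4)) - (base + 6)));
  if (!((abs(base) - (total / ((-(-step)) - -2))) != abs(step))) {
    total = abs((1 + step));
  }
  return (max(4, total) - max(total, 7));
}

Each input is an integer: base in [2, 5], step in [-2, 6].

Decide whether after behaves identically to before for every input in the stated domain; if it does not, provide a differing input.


Changes here: boolean connective usage differs, constant usage differs, comparison usage differs, arithmetic usage differs; the full 36-point sweep finds no disagreement.
verdict: equivalent


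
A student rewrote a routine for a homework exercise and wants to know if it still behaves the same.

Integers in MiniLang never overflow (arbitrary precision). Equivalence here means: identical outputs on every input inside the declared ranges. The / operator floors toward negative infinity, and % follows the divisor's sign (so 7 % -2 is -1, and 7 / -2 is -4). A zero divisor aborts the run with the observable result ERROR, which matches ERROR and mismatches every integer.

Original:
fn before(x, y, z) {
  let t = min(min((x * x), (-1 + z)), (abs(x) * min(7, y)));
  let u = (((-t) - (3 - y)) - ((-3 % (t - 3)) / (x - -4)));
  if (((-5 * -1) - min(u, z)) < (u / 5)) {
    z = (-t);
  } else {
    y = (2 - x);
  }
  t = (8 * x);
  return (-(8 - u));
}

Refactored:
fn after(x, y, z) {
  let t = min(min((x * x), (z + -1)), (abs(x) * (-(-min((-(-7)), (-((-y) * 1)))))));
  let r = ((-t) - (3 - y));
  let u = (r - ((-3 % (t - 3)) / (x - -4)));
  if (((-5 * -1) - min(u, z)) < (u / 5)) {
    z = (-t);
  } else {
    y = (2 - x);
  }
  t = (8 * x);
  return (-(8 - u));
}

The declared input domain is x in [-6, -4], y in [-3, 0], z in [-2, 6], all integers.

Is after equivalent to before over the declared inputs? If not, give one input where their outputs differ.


The two versions differ — the changes include statement counts differ, plus arithmetic usage differs, plus local variable names differ, plus constant usage differs.
One worked example (x=-6, y=0, z=-1) — before: t = -2; u = -2; (((-5 * -1) - min(u, z)) < (u / 5)) -> false; y = 8; t = -48; return -10; after: t = -2; r = -1; u = -2; (((-5 * -1) - min(u, z)) < (u / 5)) -> false; y = 8; t = -48; return -10; agreement on -10.
Sweeping the whole domain (108 inputs) finds no disagreement.
verdict: equivalent


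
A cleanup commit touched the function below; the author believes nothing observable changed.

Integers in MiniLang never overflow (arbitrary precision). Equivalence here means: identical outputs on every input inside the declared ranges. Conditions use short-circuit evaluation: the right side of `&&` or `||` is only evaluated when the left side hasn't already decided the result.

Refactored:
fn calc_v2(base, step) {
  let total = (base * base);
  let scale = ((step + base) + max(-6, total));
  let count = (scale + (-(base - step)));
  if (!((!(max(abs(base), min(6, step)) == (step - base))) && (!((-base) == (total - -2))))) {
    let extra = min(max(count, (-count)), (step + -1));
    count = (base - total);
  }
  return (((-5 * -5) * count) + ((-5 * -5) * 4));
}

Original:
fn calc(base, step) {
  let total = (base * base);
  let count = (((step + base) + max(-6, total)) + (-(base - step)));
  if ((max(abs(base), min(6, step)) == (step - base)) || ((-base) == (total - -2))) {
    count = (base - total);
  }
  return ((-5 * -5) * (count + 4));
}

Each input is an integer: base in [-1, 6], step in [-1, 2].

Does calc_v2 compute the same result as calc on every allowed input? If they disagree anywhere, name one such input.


Reading the diff, among the changes: arithmetic usage differs, and local variable names differ, and statement counts differ, and min/max/abs usage differs, and constant usage differs, and boolean connective usage differs.
Spot check at base=-1, step=1 — calc: total := 1 | count := 3 | ((max(abs(base), min(6, step)) == (step - base)) || ((-base) == (total - -2))): false | result 175. calc_v2: total := 1 | scale := 1 | count := 3 | (!((!(max(abs(base), min(6, step)) == (step - base))) && (!((-base) == (total - -2))))): false | result 175. Both give 175.
Checked all 32 inputs in the declared domain: the outputs agree on every one.
verdict: equivalent


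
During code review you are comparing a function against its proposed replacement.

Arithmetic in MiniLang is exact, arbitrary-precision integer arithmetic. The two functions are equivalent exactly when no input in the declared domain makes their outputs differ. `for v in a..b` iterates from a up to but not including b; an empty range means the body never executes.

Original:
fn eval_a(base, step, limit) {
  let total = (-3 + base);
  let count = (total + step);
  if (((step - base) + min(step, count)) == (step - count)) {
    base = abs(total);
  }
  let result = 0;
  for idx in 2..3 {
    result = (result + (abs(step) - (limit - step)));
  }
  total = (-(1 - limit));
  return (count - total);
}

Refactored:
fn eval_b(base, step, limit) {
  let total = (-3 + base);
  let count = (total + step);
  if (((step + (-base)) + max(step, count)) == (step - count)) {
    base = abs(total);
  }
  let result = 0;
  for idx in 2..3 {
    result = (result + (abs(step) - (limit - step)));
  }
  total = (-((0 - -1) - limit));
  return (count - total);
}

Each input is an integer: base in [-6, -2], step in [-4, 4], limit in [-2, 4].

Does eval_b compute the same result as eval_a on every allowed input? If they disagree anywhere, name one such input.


The suspicious edit (`min(step, count)` became `max(step, count)`) never changes the result for any input inside the declared domain.
Spot check at base=-4, step=0, limit=2 — eval_a: total=-7, then count=-7, then (((step - base) + min(step, count)) == (step - count)) is false, then result=0, then (idx=2), then result=-2, then total=1, then returns -8. eval_b: total=-7, then count=-7, then (((step + (-base)) + max(step, count)) == (step - count)) is false, then result=0, then (idx=2), then result=-2, then total=1, then returns -8. Both give -8.
Across all 315 domain points the two functions coincide.
verdict: equivalent


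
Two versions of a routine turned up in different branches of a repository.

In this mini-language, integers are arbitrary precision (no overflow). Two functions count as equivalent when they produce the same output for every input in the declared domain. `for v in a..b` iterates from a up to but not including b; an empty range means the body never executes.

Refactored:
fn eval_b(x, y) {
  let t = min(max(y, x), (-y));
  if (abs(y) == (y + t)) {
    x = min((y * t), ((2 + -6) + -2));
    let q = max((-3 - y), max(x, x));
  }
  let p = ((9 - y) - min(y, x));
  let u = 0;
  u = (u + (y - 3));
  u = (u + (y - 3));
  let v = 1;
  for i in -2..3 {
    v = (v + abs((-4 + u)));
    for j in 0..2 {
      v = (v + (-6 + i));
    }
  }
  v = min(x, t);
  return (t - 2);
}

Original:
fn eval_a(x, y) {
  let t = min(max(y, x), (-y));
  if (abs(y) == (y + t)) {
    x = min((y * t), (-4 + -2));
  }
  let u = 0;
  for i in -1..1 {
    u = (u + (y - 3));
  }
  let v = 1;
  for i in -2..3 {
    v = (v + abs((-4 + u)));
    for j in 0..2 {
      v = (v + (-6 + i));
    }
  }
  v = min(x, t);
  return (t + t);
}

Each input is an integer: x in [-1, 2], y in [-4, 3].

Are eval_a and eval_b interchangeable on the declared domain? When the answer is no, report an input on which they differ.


Try x=-1, y=-4.
eval_a: t := -1 | (abs(y) == (y + t)): false | u := 0 | iter i=-1: | u := -7 | iter i=0: | u := -14 | v := 1 | iter i=-2: | v := 19 | iter j=0: | v := 11 | iter j=1: | v := 3 | iter i=-1: | v := 21 | iter j=0: | v := 14 | iter j=1: | v := 7 | iter i=0: | v := 25 | iter j=0: | v := 19 | iter j=1: | v := 13 | iter i=1: | v := 31 | iter j=0: | v := 26 | iter j=1: | v := 21 | iter i=2: | v := 39 | iter j=0: | v := 35 | iter j=1: | v := 31 | v := -1 | result -2
eval_b: t := -1 | (abs(y) == (y + t)): false | p := 17 | u := 0 | u := -7 | u := -14 | v := 1 | iter i=-2: | v := 19 | iter j=0: | v := 11 | iter j=1: | v := 3 | iter i=-1: | v := 21 | iter j=0: | v := 14 | iter j=1: | v := 7 | iter i=0: | v := 25 | iter j=0: | v := 19 | iter j=1: | v := 13 | iter i=1: | v := 31 | iter j=0: | v := 26 | iter j=1: | v := 21 | iter i=2: | v := 39 | iter j=0: | v := 35 | iter j=1: | v := 31 | v := -1 | result -3
-2 != -3, so the rewrite changes behavior.
verdict: not equivalent; witness: x=-1, y=-4


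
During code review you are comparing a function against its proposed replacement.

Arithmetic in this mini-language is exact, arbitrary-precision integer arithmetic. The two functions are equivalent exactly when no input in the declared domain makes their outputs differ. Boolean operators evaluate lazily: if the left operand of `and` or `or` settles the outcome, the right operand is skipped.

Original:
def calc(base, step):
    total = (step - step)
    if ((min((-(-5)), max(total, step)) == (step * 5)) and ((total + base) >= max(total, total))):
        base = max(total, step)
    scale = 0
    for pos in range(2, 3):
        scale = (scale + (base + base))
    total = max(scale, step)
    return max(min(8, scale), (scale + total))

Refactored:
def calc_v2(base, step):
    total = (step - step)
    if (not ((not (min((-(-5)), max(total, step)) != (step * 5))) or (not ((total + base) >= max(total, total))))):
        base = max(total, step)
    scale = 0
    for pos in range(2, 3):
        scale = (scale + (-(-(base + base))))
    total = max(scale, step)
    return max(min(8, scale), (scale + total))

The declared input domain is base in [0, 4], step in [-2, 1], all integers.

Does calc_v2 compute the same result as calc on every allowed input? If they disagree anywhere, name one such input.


Not equivalent: base=0, step=1 separates them (1 vs 4).
calc: total becomes 0; next ((min((-(-5)), max(total, step)) == (step * 5)) and ((total + base) >= max(total, total))) evaluates to false; next scale becomes 0; next at pos=2:; next scale becomes 0; next total becomes 1; next final value 1
calc_v2: total becomes 0; next (not ((not (min((-(-5)), max(total, step)) != (step * 5))) or (not ((total + base) >= max(total, total))))) evaluates to true; next base becomes 1; next scale becomes 0; next at pos=2:; next scale becomes 2; next total becomes 2; next final value 4
verdict: not equivalent; witness: base=0, step=1
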